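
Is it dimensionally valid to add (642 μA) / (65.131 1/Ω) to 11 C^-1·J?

Yes

Work out the base dimensions of each:
  (642 μA) / (65.131 1/Ω):  [A] / [kg⁻¹·m⁻²·s³·A²] = kg·m²·s⁻³·A⁻¹
  11 C^-1·J:  J·C⁻¹ = N·m·(s·A)⁻¹ = kg·m²·s⁻³·A⁻¹
Both are kg·m²·s⁻³·A⁻¹, so they have the same dimensions and can be added.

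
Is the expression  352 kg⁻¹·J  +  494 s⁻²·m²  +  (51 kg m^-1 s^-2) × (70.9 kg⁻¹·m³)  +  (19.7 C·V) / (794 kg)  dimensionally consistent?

Yes

Dimensions:
  352 kg⁻¹·J:  J·kg⁻¹ = N·m·kg⁻¹ = m²·s⁻²
  494 s⁻²·m²:  m²·s⁻²
  (51 kg m^-1 s^-2) × (70.9 kg⁻¹·m³):  [kg·m⁻¹·s⁻²] · [kg⁻¹·m³] = m²·s⁻²
  (19.7 C·V) / (794 kg):  [kg·m²·s⁻²] / [kg] = m²·s⁻²
Every term reduces to m²·s⁻².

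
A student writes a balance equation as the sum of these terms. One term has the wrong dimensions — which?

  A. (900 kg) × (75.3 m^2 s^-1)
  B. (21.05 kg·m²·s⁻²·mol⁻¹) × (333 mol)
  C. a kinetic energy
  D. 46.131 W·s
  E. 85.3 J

A.

Work out the base dimensions of each:
  A. [kg] · [m²·s⁻¹] = kg·m²·s⁻¹
  B. [kg·m²·s⁻²·mol⁻¹] · [mol] = kg·m²·s⁻²
  C. [kinetic energy] = kg·m²·s⁻²
  D. W·s = J·s⁻¹·s = kg·m²·s⁻²
  E. J = N·m = kg·m²·s⁻²
All reduce to kg·m²·s⁻² except A., which is kg·m²·s⁻¹.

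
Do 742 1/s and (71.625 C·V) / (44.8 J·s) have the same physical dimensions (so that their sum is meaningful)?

Yes

Expand each in SI base units:
  742 1/s:  s⁻¹
  (71.625 C·V) / (44.8 J·s):  [kg·m²·s⁻²] / [kg·m²·s⁻¹] = s⁻¹
Both are s⁻¹, so they have the same dimensions and can be added.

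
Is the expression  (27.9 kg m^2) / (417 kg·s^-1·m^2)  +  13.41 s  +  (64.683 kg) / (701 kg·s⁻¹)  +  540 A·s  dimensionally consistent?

Expand each in SI base units:
  (27.9 kg m^2) / (417 kg·s^-1·m^2):  [kg·m²] / [kg·m²·s⁻¹] = s
  13.41 s:  s
  (64.683 kg) / (701 kg·s⁻¹):  [kg] / [kg·s⁻¹] = s
  540 A·s:  A·s = s·A
The terms do not share a single dimension (s vs s·A).

No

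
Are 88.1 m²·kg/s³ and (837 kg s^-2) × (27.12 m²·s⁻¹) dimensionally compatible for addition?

Yes

Dimensions:
  88.1 m²·kg/s³:  kg·m²·s⁻³
  (837 kg s^-2) × (27.12 m²·s⁻¹):  [kg·s⁻²] · [m²·s⁻¹] = kg·m²·s⁻³
Both are kg·m²·s⁻³, so they have the same dimensions and can be added.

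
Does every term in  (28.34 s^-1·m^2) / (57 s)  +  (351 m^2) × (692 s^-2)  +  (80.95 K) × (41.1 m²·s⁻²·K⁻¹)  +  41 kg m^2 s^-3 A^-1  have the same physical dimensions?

No

In SI base units:
  (28.34 s^-1·m^2) / (57 s):  [m²·s⁻¹] / [s] = m²·s⁻²
  (351 m^2) × (692 s^-2):  [m²] · [s⁻²] = m²·s⁻²
  (80.95 K) × (41.1 m²·s⁻²·K⁻¹):  [K] · [m²·s⁻²·K⁻¹] = m²·s⁻²
  41 kg m^2 s^-3 A^-1:  kg·m²·s⁻³·A⁻¹
The terms do not share a single dimension (kg·m²·s⁻³·A⁻¹ vs m²·s⁻²).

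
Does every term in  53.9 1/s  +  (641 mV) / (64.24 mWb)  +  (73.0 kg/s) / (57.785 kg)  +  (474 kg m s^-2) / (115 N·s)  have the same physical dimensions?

Dimensions:
  53.9 1/s:  s⁻¹
  (641 mV) / (64.24 mWb):  [kg·m²·s⁻³·A⁻¹] / [kg·m²·s⁻²·A⁻¹] = s⁻¹
  (73.0 kg/s) / (57.785 kg):  [kg·s⁻¹] / [kg] = s⁻¹
  (474 kg m s^-2) / (115 N·s):  [kg·m·s⁻²] / [kg·m·s⁻¹] = s⁻¹
Every term reduces to s⁻¹.

Yes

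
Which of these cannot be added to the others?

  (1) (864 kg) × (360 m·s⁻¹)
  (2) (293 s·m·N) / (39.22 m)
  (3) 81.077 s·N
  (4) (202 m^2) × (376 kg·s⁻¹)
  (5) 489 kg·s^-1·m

(4)

Expand each in SI base units:
  (1) [kg] · [m·s⁻¹] = kg·m·s⁻¹
  (2) [kg·m²·s⁻¹] / [m] = kg·m·s⁻¹
  (3) N·s = kg·m·s⁻²·s = kg·m·s⁻¹
  (4) [m²] · [kg·s⁻¹] = kg·m²·s⁻¹
  (5) kg·m·s⁻¹
All reduce to kg·m·s⁻¹ except (4), which is kg·m²·s⁻¹.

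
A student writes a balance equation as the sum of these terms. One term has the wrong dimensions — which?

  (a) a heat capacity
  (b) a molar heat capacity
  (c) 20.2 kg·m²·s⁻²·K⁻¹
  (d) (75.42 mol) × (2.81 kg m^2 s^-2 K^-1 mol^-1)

(b)

In SI base units:
  (a) [heat capacity] = kg·m²·s⁻²·K⁻¹
  (b) [molar heat capacity] = kg·m²·s⁻²·K⁻¹·mol⁻¹
  (c) kg·m²·s⁻²·K⁻¹
  (d) [mol] · [kg·m²·s⁻²·K⁻¹·mol⁻¹] = kg·m²·s⁻²·K⁻¹
All reduce to kg·m²·s⁻²·K⁻¹ except (b), which is kg·m²·s⁻²·K⁻¹·mol⁻¹.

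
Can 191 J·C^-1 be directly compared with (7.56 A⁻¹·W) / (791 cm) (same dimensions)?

No

Reduce each to base SI dimensions:
  191 J·C^-1:  J·C⁻¹ = N·m·(s·A)⁻¹ = kg·m²·s⁻³·A⁻¹
  (7.56 A⁻¹·W) / (791 cm):  [kg·m²·s⁻³·A⁻¹] / [m] = kg·m·s⁻³·A⁻¹
kg·m²·s⁻³·A⁻¹ ≠ kg·m·s⁻³·A⁻¹, so they cannot be added.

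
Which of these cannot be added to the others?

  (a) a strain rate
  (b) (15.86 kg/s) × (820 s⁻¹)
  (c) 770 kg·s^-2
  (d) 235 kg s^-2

(a)

Expand each in SI base units:
  (a) [strain rate] = s⁻¹
  (b) [kg·s⁻¹] · [s⁻¹] = kg·s⁻²
  (c) kg·s⁻²
  (d) kg·s⁻²
All reduce to kg·s⁻² except (a), which is s⁻¹.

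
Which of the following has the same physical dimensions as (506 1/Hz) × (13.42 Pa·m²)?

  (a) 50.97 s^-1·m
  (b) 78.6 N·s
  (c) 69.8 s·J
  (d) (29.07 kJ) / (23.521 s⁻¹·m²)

Reference: [s] · [kg·m·s⁻²] = kg·m·s⁻¹.
Each option:
  (a) m·s⁻¹
  (b) N·s = kg·m·s⁻²·s = kg·m·s⁻¹  ← same
  (c) J·s = N·m·s = kg·m²·s⁻¹
  (d) [kg·m²·s⁻²] / [m²·s⁻¹] = kg·s⁻¹
Only (b) matches kg·m·s⁻¹.

(b)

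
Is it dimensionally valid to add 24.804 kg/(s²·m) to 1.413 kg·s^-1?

Dimensions:
  24.804 kg/(s²·m):  kg·m⁻¹·s⁻²
  1.413 kg·s^-1:  kg·s⁻¹
kg·m⁻¹·s⁻² ≠ kg·s⁻¹, so they cannot be added.

No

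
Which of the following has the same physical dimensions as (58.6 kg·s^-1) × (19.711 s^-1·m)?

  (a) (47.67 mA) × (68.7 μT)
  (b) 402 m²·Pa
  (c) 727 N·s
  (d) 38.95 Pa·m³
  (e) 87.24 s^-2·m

(b)

Reference: [kg·s⁻¹] · [m·s⁻¹] = kg·m·s⁻².
Each option:
  (a) [A] · [kg·s⁻²·A⁻¹] = kg·s⁻²
  (b) Pa·m² = N·m⁻²·m² = kg·m·s⁻²  ← same
  (c) N·s = kg·m·s⁻²·s = kg·m·s⁻¹
  (d) Pa·m³ = N·m⁻²·m³ = kg·m²·s⁻²
  (e) m·s⁻²
Only (b) matches kg·m·s⁻².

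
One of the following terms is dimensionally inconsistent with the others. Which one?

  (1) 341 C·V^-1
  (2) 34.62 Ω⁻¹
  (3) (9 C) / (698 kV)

(2)

Work out the base dimensions of each:
  (1) C·V⁻¹ = s·A·(J·C⁻¹)⁻¹ = kg⁻¹·m⁻²·s⁴·A²
  (2) Ω⁻¹ = (V·A⁻¹)⁻¹ = kg⁻¹·m⁻²·s³·A²
  (3) [s·A] / [kg·m²·s⁻³·A⁻¹] = kg⁻¹·m⁻²·s⁴·A²
All reduce to kg⁻¹·m⁻²·s⁴·A² except (2), which is kg⁻¹·m⁻²·s³·A².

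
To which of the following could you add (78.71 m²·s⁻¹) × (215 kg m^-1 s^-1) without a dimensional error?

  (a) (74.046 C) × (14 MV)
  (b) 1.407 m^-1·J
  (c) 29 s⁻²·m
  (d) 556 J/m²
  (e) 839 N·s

(b)

Reference: [m²·s⁻¹] · [kg·m⁻¹·s⁻¹] = kg·m·s⁻².
Each option:
  (a) [s·A] · [kg·m²·s⁻³·A⁻¹] = kg·m²·s⁻²
  (b) J·m⁻¹ = N·m·m⁻¹ = kg·m·s⁻²  ← same
  (c) m·s⁻²
  (d) J·m⁻² = N·m·m⁻² = kg·s⁻²
  (e) N·s = kg·m·s⁻²·s = kg·m·s⁻¹
Only (b) matches kg·m·s⁻².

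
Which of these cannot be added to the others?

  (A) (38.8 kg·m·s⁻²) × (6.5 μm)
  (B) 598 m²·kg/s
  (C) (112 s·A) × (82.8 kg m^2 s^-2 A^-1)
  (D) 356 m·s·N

Work out the base dimensions of each:
  (A) [kg·m·s⁻²] · [m] = kg·m²·s⁻²
  (B) kg·m²·s⁻¹
  (C) [s·A] · [kg·m²·s⁻²·A⁻¹] = kg·m²·s⁻¹
  (D) N·m·s = kg·m·s⁻²·m·s = kg·m²·s⁻¹
All reduce to kg·m²·s⁻¹ except (A), which is kg·m²·s⁻².

(A)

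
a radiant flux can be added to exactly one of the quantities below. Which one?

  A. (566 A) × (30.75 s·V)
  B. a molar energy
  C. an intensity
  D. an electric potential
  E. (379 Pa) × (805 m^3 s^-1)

Reference: [radiant flux] = kg·m²·s⁻³.
Each option:
  A. [A] · [kg·m²·s⁻²·A⁻¹] = kg·m²·s⁻²
  B. [molar energy] = kg·m²·s⁻²·mol⁻¹
  C. [intensity] = kg·s⁻³
  D. [electric potential] = kg·m²·s⁻³·A⁻¹
  E. [kg·m⁻¹·s⁻²] · [m³·s⁻¹] = kg·m²·s⁻³  ← same
Only E. matches kg·m²·s⁻³.

E.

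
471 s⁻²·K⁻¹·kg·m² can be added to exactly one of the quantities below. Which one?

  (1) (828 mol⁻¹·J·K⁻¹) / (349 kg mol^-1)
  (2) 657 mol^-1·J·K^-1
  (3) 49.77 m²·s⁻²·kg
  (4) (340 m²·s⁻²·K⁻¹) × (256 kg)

(4)

Reference: kg·m²·s⁻²·K⁻¹.
Each option:
  (1) [kg·m²·s⁻²·K⁻¹·mol⁻¹] / [kg·mol⁻¹] = m²·s⁻²·K⁻¹
  (2) J·mol⁻¹·K⁻¹ = N·m·mol⁻¹·K⁻¹ = kg·m²·s⁻²·K⁻¹·mol⁻¹
  (3) kg·m²·s⁻²
  (4) [m²·s⁻²·K⁻¹] · [kg] = kg·m²·s⁻²·K⁻¹  ← same
Only (4) matches kg·m²·s⁻²·K⁻¹.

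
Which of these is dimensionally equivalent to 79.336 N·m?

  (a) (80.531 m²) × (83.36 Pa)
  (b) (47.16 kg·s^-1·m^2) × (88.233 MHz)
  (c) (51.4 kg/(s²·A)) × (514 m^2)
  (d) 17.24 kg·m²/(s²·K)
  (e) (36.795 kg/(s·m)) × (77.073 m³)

Reference: N·m = kg·m·s⁻²·m = kg·m²·s⁻².
Each option:
  (a) [m²] · [kg·m⁻¹·s⁻²] = kg·m·s⁻²
  (b) [kg·m²·s⁻¹] · [s⁻¹] = kg·m²·s⁻²  ← same
  (c) [kg·s⁻²·A⁻¹] · [m²] = kg·m²·s⁻²·A⁻¹
  (d) kg·m²·s⁻²·K⁻¹
  (e) [kg·m⁻¹·s⁻¹] · [m³] = kg·m²·s⁻¹
Only (b) matches kg·m²·s⁻².

(b)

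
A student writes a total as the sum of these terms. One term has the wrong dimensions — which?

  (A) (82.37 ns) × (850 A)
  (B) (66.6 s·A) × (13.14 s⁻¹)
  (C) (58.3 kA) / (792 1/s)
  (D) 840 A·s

Work out the base dimensions of each:
  (A) [s] · [A] = s·A
  (B) [s·A] · [s⁻¹] = A
  (C) [A] / [s⁻¹] = s·A
  (D) A·s = s·A
All reduce to s·A except (B), which is A.

(B)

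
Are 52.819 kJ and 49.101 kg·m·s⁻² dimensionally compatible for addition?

No

In SI base units:
  52.819 kJ:  J = N·m = kg·m²·s⁻²
  49.101 kg·m·s⁻²:  kg·m·s⁻²
kg·m²·s⁻² ≠ kg·m·s⁻², so they cannot be added.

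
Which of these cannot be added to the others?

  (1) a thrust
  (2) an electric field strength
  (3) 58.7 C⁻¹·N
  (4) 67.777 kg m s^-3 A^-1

Reduce each to base SI dimensions:
  (1) [thrust] = kg·m·s⁻²
  (2) [electric field strength] = kg·m·s⁻³·A⁻¹
  (3) N·C⁻¹ = kg·m·s⁻²·(s·A)⁻¹ = kg·m·s⁻³·A⁻¹
  (4) kg·m·s⁻³·A⁻¹
All reduce to kg·m·s⁻³·A⁻¹ except (1), which is kg·m·s⁻².

(1)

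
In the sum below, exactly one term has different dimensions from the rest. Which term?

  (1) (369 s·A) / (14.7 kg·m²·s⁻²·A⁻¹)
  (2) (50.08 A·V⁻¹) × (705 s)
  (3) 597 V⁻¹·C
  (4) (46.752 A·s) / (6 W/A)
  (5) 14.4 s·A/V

(1)

Work out the base dimensions of each:
  (1) [s·A] / [kg·m²·s⁻²·A⁻¹] = kg⁻¹·m⁻²·s³·A²
  (2) [kg⁻¹·m⁻²·s³·A²] · [s] = kg⁻¹·m⁻²·s⁴·A²
  (3) C·V⁻¹ = s·A·(J·C⁻¹)⁻¹ = kg⁻¹·m⁻²·s⁴·A²
  (4) [s·A] / [kg·m²·s⁻³·A⁻¹] = kg⁻¹·m⁻²·s⁴·A²
  (5) A·s·V⁻¹ = A·s·(J·C⁻¹)⁻¹ = kg⁻¹·m⁻²·s⁴·A²
All reduce to kg⁻¹·m⁻²·s⁴·A² except (1), which is kg⁻¹·m⁻²·s³·A².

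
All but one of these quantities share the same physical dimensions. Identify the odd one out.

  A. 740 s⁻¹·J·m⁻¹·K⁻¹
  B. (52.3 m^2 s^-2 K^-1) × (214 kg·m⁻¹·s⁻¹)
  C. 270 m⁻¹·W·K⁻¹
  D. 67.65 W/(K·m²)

Reduce each to base SI dimensions:
  A. J·s⁻¹·m⁻¹·K⁻¹ = N·m·s⁻¹·m⁻¹·K⁻¹ = kg·m·s⁻³·K⁻¹
  B. [m²·s⁻²·K⁻¹] · [kg·m⁻¹·s⁻¹] = kg·m·s⁻³·K⁻¹
  C. W·m⁻¹·K⁻¹ = J·s⁻¹·m⁻¹·K⁻¹ = kg·m·s⁻³·K⁻¹
  D. W·m⁻²·K⁻¹ = J·s⁻¹·m⁻²·K⁻¹ = kg·s⁻³·K⁻¹
All reduce to kg·m·s⁻³·K⁻¹ except D., which is kg·s⁻³·K⁻¹.

D.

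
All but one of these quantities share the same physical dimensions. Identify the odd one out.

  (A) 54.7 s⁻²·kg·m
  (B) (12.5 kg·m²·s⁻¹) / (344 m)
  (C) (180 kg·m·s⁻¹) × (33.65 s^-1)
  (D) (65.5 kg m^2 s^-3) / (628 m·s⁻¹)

(B)

Dimensions:
  (A) kg·m·s⁻²
  (B) [kg·m²·s⁻¹] / [m] = kg·m·s⁻¹
  (C) [kg·m·s⁻¹] · [s⁻¹] = kg·m·s⁻²
  (D) [kg·m²·s⁻³] / [m·s⁻¹] = kg·m·s⁻²
All reduce to kg·m·s⁻² except (B), which is kg·m·s⁻¹.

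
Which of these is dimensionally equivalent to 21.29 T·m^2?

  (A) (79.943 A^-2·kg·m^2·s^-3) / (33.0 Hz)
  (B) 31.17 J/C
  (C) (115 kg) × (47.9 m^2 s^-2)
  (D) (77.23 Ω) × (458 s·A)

Reference: T·m² = Wb·m⁻²·m² = kg·m²·s⁻²·A⁻¹.
Each option:
  (A) [kg·m²·s⁻³·A⁻²] / [s⁻¹] = kg·m²·s⁻²·A⁻²
  (B) J·C⁻¹ = N·m·(s·A)⁻¹ = kg·m²·s⁻³·A⁻¹
  (C) [kg] · [m²·s⁻²] = kg·m²·s⁻²
  (D) [kg·m²·s⁻³·A⁻²] · [s·A] = kg·m²·s⁻²·A⁻¹  ← same
Only (D) matches kg·m²·s⁻²·A⁻¹.

(D)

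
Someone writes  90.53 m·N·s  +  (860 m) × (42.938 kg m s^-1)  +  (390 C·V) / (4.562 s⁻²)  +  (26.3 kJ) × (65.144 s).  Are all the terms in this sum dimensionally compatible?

Dimensions:
  90.53 m·N·s:  N·m·s = kg·m·s⁻²·m·s = kg·m²·s⁻¹
  (860 m) × (42.938 kg m s^-1):  [m] · [kg·m·s⁻¹] = kg·m²·s⁻¹
  (390 C·V) / (4.562 s⁻²):  [kg·m²·s⁻²] / [s⁻²] = kg·m²
  (26.3 kJ) × (65.144 s):  [kg·m²·s⁻²] · [s] = kg·m²·s⁻¹
The terms do not share a single dimension (kg·m² vs kg·m²·s⁻¹).

No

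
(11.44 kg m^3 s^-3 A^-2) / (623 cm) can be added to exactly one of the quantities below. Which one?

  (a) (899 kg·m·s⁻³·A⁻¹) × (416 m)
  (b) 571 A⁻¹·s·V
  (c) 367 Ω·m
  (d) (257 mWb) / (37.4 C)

Reference: [kg·m³·s⁻³·A⁻²] / [m] = kg·m²·s⁻³·A⁻².
Each option:
  (a) [kg·m·s⁻³·A⁻¹] · [m] = kg·m²·s⁻³·A⁻¹
  (b) V·s·A⁻¹ = J·C⁻¹·s·A⁻¹ = kg·m²·s⁻²·A⁻²
  (c) Ω·m = V·A⁻¹·m = kg·m³·s⁻³·A⁻²
  (d) [kg·m²·s⁻²·A⁻¹] / [s·A] = kg·m²·s⁻³·A⁻²  ← same
Only (d) matches kg·m²·s⁻³·A⁻².

(d)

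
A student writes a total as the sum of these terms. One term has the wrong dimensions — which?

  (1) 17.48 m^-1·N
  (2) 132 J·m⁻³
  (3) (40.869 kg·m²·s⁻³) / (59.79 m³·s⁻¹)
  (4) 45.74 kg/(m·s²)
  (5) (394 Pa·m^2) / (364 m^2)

(1)

Work out the base dimensions of each:
  (1) N·m⁻¹ = kg·m·s⁻²·m⁻¹ = kg·s⁻²
  (2) J·m⁻³ = N·m·m⁻³ = kg·m⁻¹·s⁻²
  (3) [kg·m²·s⁻³] / [m³·s⁻¹] = kg·m⁻¹·s⁻²
  (4) kg·m⁻¹·s⁻²
  (5) [kg·m·s⁻²] / [m²] = kg·m⁻¹·s⁻²
All reduce to kg·m⁻¹·s⁻² except (1), which is kg·s⁻².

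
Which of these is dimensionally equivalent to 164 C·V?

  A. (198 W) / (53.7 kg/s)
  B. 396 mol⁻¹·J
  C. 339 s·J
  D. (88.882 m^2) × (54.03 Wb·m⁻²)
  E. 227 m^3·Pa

Reference: C·V = s·A·J·C⁻¹ = kg·m²·s⁻².
Each option:
  A. [kg·m²·s⁻³] / [kg·s⁻¹] = m²·s⁻²
  B. J·mol⁻¹ = N·m·mol⁻¹ = kg·m²·s⁻²·mol⁻¹
  C. J·s = N·m·s = kg·m²·s⁻¹
  D. [m²] · [kg·s⁻²·A⁻¹] = kg·m²·s⁻²·A⁻¹
  E. Pa·m³ = N·m⁻²·m³ = kg·m²·s⁻²  ← same
Only E. matches kg·m²·s⁻².

E.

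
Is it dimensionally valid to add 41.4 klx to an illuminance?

In SI base units:
  41.4 klx:  lx = lm·m⁻² = m⁻²·cd
  an illuminance:  [illuminance] = m⁻²·cd
Both are m⁻²·cd, so they have the same dimensions and can be added.

Yes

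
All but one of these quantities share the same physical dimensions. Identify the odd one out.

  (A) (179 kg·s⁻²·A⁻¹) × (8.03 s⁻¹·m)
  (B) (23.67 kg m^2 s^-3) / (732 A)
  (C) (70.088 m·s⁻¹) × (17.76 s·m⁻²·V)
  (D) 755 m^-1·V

(B)

Dimensions:
  (A) [kg·s⁻²·A⁻¹] · [m·s⁻¹] = kg·m·s⁻³·A⁻¹
  (B) [kg·m²·s⁻³] / [A] = kg·m²·s⁻³·A⁻¹
  (C) [m·s⁻¹] · [kg·s⁻²·A⁻¹] = kg·m·s⁻³·A⁻¹
  (D) V·m⁻¹ = J·C⁻¹·m⁻¹ = kg·m·s⁻³·A⁻¹
All reduce to kg·m·s⁻³·A⁻¹ except (B), which is kg·m²·s⁻³·A⁻¹.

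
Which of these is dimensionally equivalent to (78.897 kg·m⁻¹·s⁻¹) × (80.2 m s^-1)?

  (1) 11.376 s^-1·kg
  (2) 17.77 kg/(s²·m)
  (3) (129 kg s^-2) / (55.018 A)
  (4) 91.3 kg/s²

Reference: [kg·m⁻¹·s⁻¹] · [m·s⁻¹] = kg·s⁻².
Each option:
  (1) kg·s⁻¹
  (2) kg·m⁻¹·s⁻²
  (3) [kg·s⁻²] / [A] = kg·s⁻²·A⁻¹
  (4) kg·s⁻²  ← same
Only (4) matches kg·s⁻².

(4)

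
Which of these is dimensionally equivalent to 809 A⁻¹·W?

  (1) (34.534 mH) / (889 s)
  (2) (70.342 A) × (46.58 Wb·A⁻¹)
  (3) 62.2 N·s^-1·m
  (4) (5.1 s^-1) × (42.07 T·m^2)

Reference: W·A⁻¹ = J·s⁻¹·A⁻¹ = kg·m²·s⁻³·A⁻¹.
Each option:
  (1) [kg·m²·s⁻²·A⁻²] / [s] = kg·m²·s⁻³·A⁻²
  (2) [A] · [kg·m²·s⁻²·A⁻²] = kg·m²·s⁻²·A⁻¹
  (3) N·m·s⁻¹ = kg·m·s⁻²·m·s⁻¹ = kg·m²·s⁻³
  (4) [s⁻¹] · [kg·m²·s⁻²·A⁻¹] = kg·m²·s⁻³·A⁻¹  ← same
Only (4) matches kg·m²·s⁻³·A⁻¹.

(4)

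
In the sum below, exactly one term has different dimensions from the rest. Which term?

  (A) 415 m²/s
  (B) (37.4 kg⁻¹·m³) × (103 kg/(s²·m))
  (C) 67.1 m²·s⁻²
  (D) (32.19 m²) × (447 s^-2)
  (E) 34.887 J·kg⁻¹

(A)

Dimensions:
  (A) m²·s⁻¹
  (B) [kg⁻¹·m³] · [kg·m⁻¹·s⁻²] = m²·s⁻²
  (C) m²·s⁻²
  (D) [m²] · [s⁻²] = m²·s⁻²
  (E) J·kg⁻¹ = N·m·kg⁻¹ = m²·s⁻²
All reduce to m²·s⁻² except (A), which is m²·s⁻¹.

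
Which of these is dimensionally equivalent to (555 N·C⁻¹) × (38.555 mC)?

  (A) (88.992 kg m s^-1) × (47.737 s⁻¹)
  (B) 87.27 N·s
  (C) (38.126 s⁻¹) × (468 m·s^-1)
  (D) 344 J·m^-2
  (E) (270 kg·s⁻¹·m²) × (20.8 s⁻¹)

Reference: [kg·m·s⁻³·A⁻¹] · [s·A] = kg·m·s⁻².
Each option:
  (A) [kg·m·s⁻¹] · [s⁻¹] = kg·m·s⁻²  ← same
  (B) N·s = kg·m·s⁻²·s = kg·m·s⁻¹
  (C) [s⁻¹] · [m·s⁻¹] = m·s⁻²
  (D) J·m⁻² = N·m·m⁻² = kg·s⁻²
  (E) [kg·m²·s⁻¹] · [s⁻¹] = kg·m²·s⁻²
Only (A) matches kg·m·s⁻².

(A)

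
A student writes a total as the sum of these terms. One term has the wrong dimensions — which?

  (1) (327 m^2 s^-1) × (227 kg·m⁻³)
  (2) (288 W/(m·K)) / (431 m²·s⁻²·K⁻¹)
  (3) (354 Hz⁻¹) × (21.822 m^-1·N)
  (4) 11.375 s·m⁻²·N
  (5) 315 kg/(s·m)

(3)

Expand each in SI base units:
  (1) [m²·s⁻¹] · [kg·m⁻³] = kg·m⁻¹·s⁻¹
  (2) [kg·m·s⁻³·K⁻¹] / [m²·s⁻²·K⁻¹] = kg·m⁻¹·s⁻¹
  (3) [s] · [kg·s⁻²] = kg·s⁻¹
  (4) N·s·m⁻² = kg·m·s⁻²·s·m⁻² = kg·m⁻¹·s⁻¹
  (5) kg·m⁻¹·s⁻¹
All reduce to kg·m⁻¹·s⁻¹ except (3), which is kg·s⁻¹.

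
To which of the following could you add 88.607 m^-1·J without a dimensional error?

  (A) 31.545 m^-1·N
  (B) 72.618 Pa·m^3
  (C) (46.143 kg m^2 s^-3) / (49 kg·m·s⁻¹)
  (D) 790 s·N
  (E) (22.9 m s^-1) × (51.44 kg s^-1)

Reference: J·m⁻¹ = N·m·m⁻¹ = kg·m·s⁻².
Each option:
  (A) N·m⁻¹ = kg·m·s⁻²·m⁻¹ = kg·s⁻²
  (B) Pa·m³ = N·m⁻²·m³ = kg·m²·s⁻²
  (C) [kg·m²·s⁻³] / [kg·m·s⁻¹] = m·s⁻²
  (D) N·s = kg·m·s⁻²·s = kg·m·s⁻¹
  (E) [m·s⁻¹] · [kg·s⁻¹] = kg·m·s⁻²  ← same
Only (E) matches kg·m·s⁻².

(E)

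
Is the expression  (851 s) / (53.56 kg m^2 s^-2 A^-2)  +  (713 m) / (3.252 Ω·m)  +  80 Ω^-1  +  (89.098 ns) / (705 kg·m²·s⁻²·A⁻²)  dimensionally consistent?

Yes

Dimensions:
  (851 s) / (53.56 kg m^2 s^-2 A^-2):  [s] / [kg·m²·s⁻²·A⁻²] = kg⁻¹·m⁻²·s³·A²
  (713 m) / (3.252 Ω·m):  [m] / [kg·m³·s⁻³·A⁻²] = kg⁻¹·m⁻²·s³·A²
  80 Ω^-1:  Ω⁻¹ = (V·A⁻¹)⁻¹ = kg⁻¹·m⁻²·s³·A²
  (89.098 ns) / (705 kg·m²·s⁻²·A⁻²):  [s] / [kg·m²·s⁻²·A⁻²] = kg⁻¹·m⁻²·s³·A²
Every term reduces to kg⁻¹·m⁻²·s³·A².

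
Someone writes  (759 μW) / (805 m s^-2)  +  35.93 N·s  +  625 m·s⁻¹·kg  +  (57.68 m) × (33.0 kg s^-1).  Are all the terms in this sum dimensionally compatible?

Expand each in SI base units:
  (759 μW) / (805 m s^-2):  [kg·m²·s⁻³] / [m·s⁻²] = kg·m·s⁻¹
  35.93 N·s:  N·s = kg·m·s⁻²·s = kg·m·s⁻¹
  625 m·s⁻¹·kg:  kg·m·s⁻¹
  (57.68 m) × (33.0 kg s^-1):  [m] · [kg·s⁻¹] = kg·m·s⁻¹
Every term reduces to kg·m·s⁻¹.

Yes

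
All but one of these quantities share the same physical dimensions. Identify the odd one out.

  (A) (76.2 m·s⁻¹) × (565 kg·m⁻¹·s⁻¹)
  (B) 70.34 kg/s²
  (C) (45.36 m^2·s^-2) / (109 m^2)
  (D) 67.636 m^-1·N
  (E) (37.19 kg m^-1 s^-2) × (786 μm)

In SI base units:
  (A) [m·s⁻¹] · [kg·m⁻¹·s⁻¹] = kg·s⁻²
  (B) kg·s⁻²
  (C) [m²·s⁻²] / [m²] = s⁻²
  (D) N·m⁻¹ = kg·m·s⁻²·m⁻¹ = kg·s⁻²
  (E) [kg·m⁻¹·s⁻²] · [m] = kg·s⁻²
All reduce to kg·s⁻² except (C), which is s⁻².

(C)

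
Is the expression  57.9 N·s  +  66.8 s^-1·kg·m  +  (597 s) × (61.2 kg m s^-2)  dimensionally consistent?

Dimensions:
  57.9 N·s:  N·s = kg·m·s⁻²·s = kg·m·s⁻¹
  66.8 s^-1·kg·m:  kg·m·s⁻¹
  (597 s) × (61.2 kg m s^-2):  [s] · [kg·m·s⁻²] = kg·m·s⁻¹
Every term reduces to kg·m·s⁻¹.

Yes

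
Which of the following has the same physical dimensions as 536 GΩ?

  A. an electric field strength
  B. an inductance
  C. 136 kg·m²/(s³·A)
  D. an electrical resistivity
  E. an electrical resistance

Reference: Ω = V·A⁻¹ = kg·m²·s⁻³·A⁻².
Each option:
  A. [electric field strength] = kg·m·s⁻³·A⁻¹
  B. [inductance] = kg·m²·s⁻²·A⁻²
  C. kg·m²·s⁻³·A⁻¹
  D. [electrical resistivity] = kg·m³·s⁻³·A⁻²
  E. [electrical resistance] = kg·m²·s⁻³·A⁻²  ← same
Only E. matches kg·m²·s⁻³·A⁻².

E.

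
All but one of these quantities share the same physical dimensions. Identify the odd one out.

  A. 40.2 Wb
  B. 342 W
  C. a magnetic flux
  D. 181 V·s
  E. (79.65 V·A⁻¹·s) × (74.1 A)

Expand each in SI base units:
  A. Wb = V·s = kg·m²·s⁻²·A⁻¹
  B. W = J·s⁻¹ = kg·m²·s⁻³
  C. [magnetic flux] = kg·m²·s⁻²·A⁻¹
  D. V·s = J·C⁻¹·s = kg·m²·s⁻²·A⁻¹
  E. [kg·m²·s⁻²·A⁻²] · [A] = kg·m²·s⁻²·A⁻¹
All reduce to kg·m²·s⁻²·A⁻¹ except B., which is kg·m²·s⁻³.

B.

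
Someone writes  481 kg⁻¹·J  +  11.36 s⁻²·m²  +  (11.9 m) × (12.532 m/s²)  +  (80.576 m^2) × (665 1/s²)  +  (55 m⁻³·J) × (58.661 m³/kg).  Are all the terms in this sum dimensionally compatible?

Dimensions:
  481 kg⁻¹·J:  J·kg⁻¹ = N·m·kg⁻¹ = m²·s⁻²
  11.36 s⁻²·m²:  m²·s⁻²
  (11.9 m) × (12.532 m/s²):  [m] · [m·s⁻²] = m²·s⁻²
  (80.576 m^2) × (665 1/s²):  [m²] · [s⁻²] = m²·s⁻²
  (55 m⁻³·J) × (58.661 m³/kg):  [kg·m⁻¹·s⁻²] · [kg⁻¹·m³] = m²·s⁻²
Every term reduces to m²·s⁻².

Yes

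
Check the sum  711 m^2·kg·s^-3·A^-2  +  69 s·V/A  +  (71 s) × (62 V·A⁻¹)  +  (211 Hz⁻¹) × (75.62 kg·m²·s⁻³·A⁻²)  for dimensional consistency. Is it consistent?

Expand each in SI base units:
  711 m^2·kg·s^-3·A^-2:  kg·m²·s⁻³·A⁻²
  69 s·V/A:  V·s·A⁻¹ = J·C⁻¹·s·A⁻¹ = kg·m²·s⁻²·A⁻²
  (71 s) × (62 V·A⁻¹):  [s] · [kg·m²·s⁻³·A⁻²] = kg·m²·s⁻²·A⁻²
  (211 Hz⁻¹) × (75.62 kg·m²·s⁻³·A⁻²):  [s] · [kg·m²·s⁻³·A⁻²] = kg·m²·s⁻²·A⁻²
The terms do not share a single dimension (kg·m²·s⁻²·A⁻² vs kg·m²·s⁻³·A⁻²).

No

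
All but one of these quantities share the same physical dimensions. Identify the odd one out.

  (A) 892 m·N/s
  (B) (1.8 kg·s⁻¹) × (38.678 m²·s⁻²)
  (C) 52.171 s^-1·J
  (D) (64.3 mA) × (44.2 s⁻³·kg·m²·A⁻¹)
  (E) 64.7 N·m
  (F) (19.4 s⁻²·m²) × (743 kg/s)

Expand each in SI base units:
  (A) N·m·s⁻¹ = kg·m·s⁻²·m·s⁻¹ = kg·m²·s⁻³
  (B) [kg·s⁻¹] · [m²·s⁻²] = kg·m²·s⁻³
  (C) J·s⁻¹ = N·m·s⁻¹ = kg·m²·s⁻³
  (D) [A] · [kg·m²·s⁻³·A⁻¹] = kg·m²·s⁻³
  (E) N·m = kg·m·s⁻²·m = kg·m²·s⁻²
  (F) [m²·s⁻²] · [kg·s⁻¹] = kg·m²·s⁻³
All reduce to kg·m²·s⁻³ except (E), which is kg·m²·s⁻².

(E)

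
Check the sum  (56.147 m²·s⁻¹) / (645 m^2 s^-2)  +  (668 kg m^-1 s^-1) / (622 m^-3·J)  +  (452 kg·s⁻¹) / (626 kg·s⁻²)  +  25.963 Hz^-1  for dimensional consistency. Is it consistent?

Yes

Reduce each to base SI dimensions:
  (56.147 m²·s⁻¹) / (645 m^2 s^-2):  [m²·s⁻¹] / [m²·s⁻²] = s
  (668 kg m^-1 s^-1) / (622 m^-3·J):  [kg·m⁻¹·s⁻¹] / [kg·m⁻¹·s⁻²] = s
  (452 kg·s⁻¹) / (626 kg·s⁻²):  [kg·s⁻¹] / [kg·s⁻²] = s
  25.963 Hz^-1:  Hz⁻¹ = (s⁻¹)⁻¹ = s
Every term reduces to s.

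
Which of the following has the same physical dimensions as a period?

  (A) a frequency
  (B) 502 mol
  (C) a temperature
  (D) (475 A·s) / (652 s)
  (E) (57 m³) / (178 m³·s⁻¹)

Reference: [period] = s.
Each option:
  (A) [frequency] = s⁻¹
  (B) mol
  (C) [temperature] = K
  (D) [s·A] / [s] = A
  (E) [m³] / [m³·s⁻¹] = s  ← same
Only (E) matches s.

(E)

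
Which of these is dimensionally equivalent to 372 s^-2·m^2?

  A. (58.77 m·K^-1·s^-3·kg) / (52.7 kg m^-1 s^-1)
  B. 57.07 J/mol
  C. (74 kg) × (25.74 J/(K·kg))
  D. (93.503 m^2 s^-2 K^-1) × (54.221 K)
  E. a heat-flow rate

Reference: m²·s⁻².
Each option:
  A. [kg·m·s⁻³·K⁻¹] / [kg·m⁻¹·s⁻¹] = m²·s⁻²·K⁻¹
  B. J·mol⁻¹ = N·m·mol⁻¹ = kg·m²·s⁻²·mol⁻¹
  C. [kg] · [m²·s⁻²·K⁻¹] = kg·m²·s⁻²·K⁻¹
  D. [m²·s⁻²·K⁻¹] · [K] = m²·s⁻²  ← same
  E. [heat-flow rate] = kg·m²·s⁻³
Only D. matches m²·s⁻².

D.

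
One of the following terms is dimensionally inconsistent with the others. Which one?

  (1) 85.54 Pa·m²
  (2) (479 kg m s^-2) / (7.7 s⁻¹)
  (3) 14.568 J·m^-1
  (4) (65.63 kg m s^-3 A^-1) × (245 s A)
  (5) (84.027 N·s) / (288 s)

(2)

In SI base units:
  (1) Pa·m² = N·m⁻²·m² = kg·m·s⁻²
  (2) [kg·m·s⁻²] / [s⁻¹] = kg·m·s⁻¹
  (3) J·m⁻¹ = N·m·m⁻¹ = kg·m·s⁻²
  (4) [kg·m·s⁻³·A⁻¹] · [s·A] = kg·m·s⁻²
  (5) [kg·m·s⁻¹] / [s] = kg·m·s⁻²
All reduce to kg·m·s⁻² except (2), which is kg·m·s⁻¹.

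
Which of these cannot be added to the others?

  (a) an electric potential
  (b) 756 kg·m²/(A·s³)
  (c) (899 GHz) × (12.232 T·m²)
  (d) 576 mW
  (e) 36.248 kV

(d)

Dimensions:
  (a) [electric potential] = kg·m²·s⁻³·A⁻¹
  (b) kg·m²·s⁻³·A⁻¹
  (c) [s⁻¹] · [kg·m²·s⁻²·A⁻¹] = kg·m²·s⁻³·A⁻¹
  (d) W = J·s⁻¹ = kg·m²·s⁻³
  (e) V = J·C⁻¹ = kg·m²·s⁻³·A⁻¹
All reduce to kg·m²·s⁻³·A⁻¹ except (d), which is kg·m²·s⁻³.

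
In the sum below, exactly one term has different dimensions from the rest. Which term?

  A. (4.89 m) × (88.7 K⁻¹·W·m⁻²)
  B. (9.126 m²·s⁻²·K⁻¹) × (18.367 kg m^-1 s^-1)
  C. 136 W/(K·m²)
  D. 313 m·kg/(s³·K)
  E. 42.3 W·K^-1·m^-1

In SI base units:
  A. [m] · [kg·s⁻³·K⁻¹] = kg·m·s⁻³·K⁻¹
  B. [m²·s⁻²·K⁻¹] · [kg·m⁻¹·s⁻¹] = kg·m·s⁻³·K⁻¹
  C. W·m⁻²·K⁻¹ = J·s⁻¹·m⁻²·K⁻¹ = kg·s⁻³·K⁻¹
  D. kg·m·s⁻³·K⁻¹
  E. W·m⁻¹·K⁻¹ = J·s⁻¹·m⁻¹·K⁻¹ = kg·m·s⁻³·K⁻¹
All reduce to kg·m·s⁻³·K⁻¹ except C., which is kg·s⁻³·K⁻¹.

C.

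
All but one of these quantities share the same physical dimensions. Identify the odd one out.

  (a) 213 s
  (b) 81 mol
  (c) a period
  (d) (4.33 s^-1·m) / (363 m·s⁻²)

(b)

Dimensions:
  (a) s
  (b) mol
  (c) [period] = s
  (d) [m·s⁻¹] / [m·s⁻²] = s
All reduce to s except (b), which is mol.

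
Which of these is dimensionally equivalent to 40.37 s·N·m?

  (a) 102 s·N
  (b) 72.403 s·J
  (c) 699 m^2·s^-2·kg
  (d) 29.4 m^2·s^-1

(b)

Reference: N·m·s = kg·m·s⁻²·m·s = kg·m²·s⁻¹.
Each option:
  (a) N·s = kg·m·s⁻²·s = kg·m·s⁻¹
  (b) J·s = N·m·s = kg·m²·s⁻¹  ← same
  (c) kg·m²·s⁻²
  (d) m²·s⁻¹
Only (b) matches kg·m²·s⁻¹.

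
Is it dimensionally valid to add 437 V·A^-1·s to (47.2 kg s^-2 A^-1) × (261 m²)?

No

Reduce each to base SI dimensions:
  437 V·A^-1·s:  V·s·A⁻¹ = J·C⁻¹·s·A⁻¹ = kg·m²·s⁻²·A⁻²
  (47.2 kg s^-2 A^-1) × (261 m²):  [kg·s⁻²·A⁻¹] · [m²] = kg·m²·s⁻²·A⁻¹
kg·m²·s⁻²·A⁻² ≠ kg·m²·s⁻²·A⁻¹, so they cannot be added.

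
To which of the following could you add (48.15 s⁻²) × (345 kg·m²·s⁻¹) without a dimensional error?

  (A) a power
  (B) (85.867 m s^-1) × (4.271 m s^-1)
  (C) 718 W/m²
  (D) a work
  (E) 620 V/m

(A)

Reference: [s⁻²] · [kg·m²·s⁻¹] = kg·m²·s⁻³.
Each option:
  (A) [power] = kg·m²·s⁻³  ← same
  (B) [m·s⁻¹] · [m·s⁻¹] = m²·s⁻²
  (C) W·m⁻² = J·s⁻¹·m⁻² = kg·s⁻³
  (D) [work] = kg·m²·s⁻²
  (E) V·m⁻¹ = J·C⁻¹·m⁻¹ = kg·m·s⁻³·A⁻¹
Only (A) matches kg·m²·s⁻³.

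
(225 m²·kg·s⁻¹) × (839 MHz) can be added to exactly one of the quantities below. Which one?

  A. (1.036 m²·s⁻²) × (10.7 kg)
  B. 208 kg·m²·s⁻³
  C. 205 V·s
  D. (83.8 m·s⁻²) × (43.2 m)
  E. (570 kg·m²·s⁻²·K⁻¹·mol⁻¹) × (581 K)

Reference: [kg·m²·s⁻¹] · [s⁻¹] = kg·m²·s⁻².
Each option:
  A. [m²·s⁻²] · [kg] = kg·m²·s⁻²  ← same
  B. kg·m²·s⁻³
  C. V·s = J·C⁻¹·s = kg·m²·s⁻²·A⁻¹
  D. [m·s⁻²] · [m] = m²·s⁻²
  E. [kg·m²·s⁻²·K⁻¹·mol⁻¹] · [K] = kg·m²·s⁻²·mol⁻¹
Only A. matches kg·m²·s⁻².

A.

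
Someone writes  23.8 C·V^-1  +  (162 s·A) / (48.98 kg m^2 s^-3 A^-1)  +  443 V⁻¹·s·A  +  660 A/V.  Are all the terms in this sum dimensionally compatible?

Reduce each to base SI dimensions:
  23.8 C·V^-1:  C·V⁻¹ = s·A·(J·C⁻¹)⁻¹ = kg⁻¹·m⁻²·s⁴·A²
  (162 s·A) / (48.98 kg m^2 s^-3 A^-1):  [s·A] / [kg·m²·s⁻³·A⁻¹] = kg⁻¹·m⁻²·s⁴·A²
  443 V⁻¹·s·A:  A·s·V⁻¹ = A·s·(J·C⁻¹)⁻¹ = kg⁻¹·m⁻²·s⁴·A²
  660 A/V:  A·V⁻¹ = A·(J·C⁻¹)⁻¹ = kg⁻¹·m⁻²·s³·A²
The terms do not share a single dimension (kg⁻¹·m⁻²·s³·A² vs kg⁻¹·m⁻²·s⁴·A²).

No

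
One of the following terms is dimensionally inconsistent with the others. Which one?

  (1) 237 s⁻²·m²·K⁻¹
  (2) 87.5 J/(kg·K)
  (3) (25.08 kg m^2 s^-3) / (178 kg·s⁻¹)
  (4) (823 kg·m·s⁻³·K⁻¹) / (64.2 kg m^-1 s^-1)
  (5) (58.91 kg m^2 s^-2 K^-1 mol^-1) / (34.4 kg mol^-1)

(3)

In SI base units:
  (1) m²·s⁻²·K⁻¹
  (2) J·kg⁻¹·K⁻¹ = N·m·kg⁻¹·K⁻¹ = m²·s⁻²·K⁻¹
  (3) [kg·m²·s⁻³] / [kg·s⁻¹] = m²·s⁻²
  (4) [kg·m·s⁻³·K⁻¹] / [kg·m⁻¹·s⁻¹] = m²·s⁻²·K⁻¹
  (5) [kg·m²·s⁻²·K⁻¹·mol⁻¹] / [kg·mol⁻¹] = m²·s⁻²·K⁻¹
All reduce to m²·s⁻²·K⁻¹ except (3), which is m²·s⁻².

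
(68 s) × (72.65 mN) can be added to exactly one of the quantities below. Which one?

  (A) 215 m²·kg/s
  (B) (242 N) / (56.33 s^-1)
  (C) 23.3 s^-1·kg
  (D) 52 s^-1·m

Reference: [s] · [kg·m·s⁻²] = kg·m·s⁻¹.
Each option:
  (A) kg·m²·s⁻¹
  (B) [kg·m·s⁻²] / [s⁻¹] = kg·m·s⁻¹  ← same
  (C) kg·s⁻¹
  (D) m·s⁻¹
Only (B) matches kg·m·s⁻¹.

(B)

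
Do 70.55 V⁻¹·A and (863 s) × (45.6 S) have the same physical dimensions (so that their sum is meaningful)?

No

Reduce each to base SI dimensions:
  70.55 V⁻¹·A:  A·V⁻¹ = A·(J·C⁻¹)⁻¹ = kg⁻¹·m⁻²·s³·A²
  (863 s) × (45.6 S):  [s] · [kg⁻¹·m⁻²·s³·A²] = kg⁻¹·m⁻²·s⁴·A²
kg⁻¹·m⁻²·s³·A² ≠ kg⁻¹·m⁻²·s⁴·A², so they cannot be added.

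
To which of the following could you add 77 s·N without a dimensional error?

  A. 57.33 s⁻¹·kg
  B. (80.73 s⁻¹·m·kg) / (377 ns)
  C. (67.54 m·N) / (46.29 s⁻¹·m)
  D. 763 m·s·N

C.

Reference: N·s = kg·m·s⁻²·s = kg·m·s⁻¹.
Each option:
  A. kg·s⁻¹
  B. [kg·m·s⁻¹] / [s] = kg·m·s⁻²
  C. [kg·m²·s⁻²] / [m·s⁻¹] = kg·m·s⁻¹  ← same
  D. N·m·s = kg·m·s⁻²·m·s = kg·m²·s⁻¹
Only C. matches kg·m·s⁻¹.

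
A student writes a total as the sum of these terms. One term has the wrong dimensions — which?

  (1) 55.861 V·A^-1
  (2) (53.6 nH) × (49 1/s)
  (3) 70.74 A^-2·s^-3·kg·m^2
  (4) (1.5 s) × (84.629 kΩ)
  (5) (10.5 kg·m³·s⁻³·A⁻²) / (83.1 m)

(4)

Dimensions:
  (1) V·A⁻¹ = J·C⁻¹·A⁻¹ = kg·m²·s⁻³·A⁻²
  (2) [kg·m²·s⁻²·A⁻²] · [s⁻¹] = kg·m²·s⁻³·A⁻²
  (3) kg·m²·s⁻³·A⁻²
  (4) [s] · [kg·m²·s⁻³·A⁻²] = kg·m²·s⁻²·A⁻²
  (5) [kg·m³·s⁻³·A⁻²] / [m] = kg·m²·s⁻³·A⁻²
All reduce to kg·m²·s⁻³·A⁻² except (4), which is kg·m²·s⁻²·A⁻².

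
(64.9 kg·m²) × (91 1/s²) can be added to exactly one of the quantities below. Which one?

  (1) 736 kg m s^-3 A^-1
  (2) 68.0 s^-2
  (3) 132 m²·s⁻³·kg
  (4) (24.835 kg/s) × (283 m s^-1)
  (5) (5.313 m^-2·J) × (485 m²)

(5)

Reference: [kg·m²] · [s⁻²] = kg·m²·s⁻².
Each option:
  (1) kg·m·s⁻³·A⁻¹
  (2) s⁻²
  (3) kg·m²·s⁻³
  (4) [kg·s⁻¹] · [m·s⁻¹] = kg·m·s⁻²
  (5) [kg·s⁻²] · [m²] = kg·m²·s⁻²  ← same
Only (5) matches kg·m²·s⁻².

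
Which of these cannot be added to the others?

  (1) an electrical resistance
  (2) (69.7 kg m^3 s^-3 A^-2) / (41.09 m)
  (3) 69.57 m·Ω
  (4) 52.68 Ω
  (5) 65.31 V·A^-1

In SI base units:
  (1) [electrical resistance] = kg·m²·s⁻³·A⁻²
  (2) [kg·m³·s⁻³·A⁻²] / [m] = kg·m²·s⁻³·A⁻²
  (3) Ω·m = V·A⁻¹·m = kg·m³·s⁻³·A⁻²
  (4) Ω = V·A⁻¹ = kg·m²·s⁻³·A⁻²
  (5) V·A⁻¹ = J·C⁻¹·A⁻¹ = kg·m²·s⁻³·A⁻²
All reduce to kg·m²·s⁻³·A⁻² except (3), which is kg·m³·s⁻³·A⁻².

(3)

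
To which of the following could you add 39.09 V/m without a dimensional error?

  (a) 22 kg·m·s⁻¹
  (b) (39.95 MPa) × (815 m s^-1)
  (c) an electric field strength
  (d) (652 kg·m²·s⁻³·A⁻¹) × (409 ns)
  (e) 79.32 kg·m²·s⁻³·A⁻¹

Reference: V·m⁻¹ = J·C⁻¹·m⁻¹ = kg·m·s⁻³·A⁻¹.
Each option:
  (a) kg·m·s⁻¹
  (b) [kg·m⁻¹·s⁻²] · [m·s⁻¹] = kg·s⁻³
  (c) [electric field strength] = kg·m·s⁻³·A⁻¹  ← same
  (d) [kg·m²·s⁻³·A⁻¹] · [s] = kg·m²·s⁻²·A⁻¹
  (e) kg·m²·s⁻³·A⁻¹
Only (c) matches kg·m·s⁻³·A⁻¹.

(c)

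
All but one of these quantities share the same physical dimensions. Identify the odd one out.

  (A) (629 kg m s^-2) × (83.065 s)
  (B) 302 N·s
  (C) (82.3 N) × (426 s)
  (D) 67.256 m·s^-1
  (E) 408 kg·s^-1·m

Reduce each to base SI dimensions:
  (A) [kg·m·s⁻²] · [s] = kg·m·s⁻¹
  (B) N·s = kg·m·s⁻²·s = kg·m·s⁻¹
  (C) [kg·m·s⁻²] · [s] = kg·m·s⁻¹
  (D) m·s⁻¹
  (E) kg·m·s⁻¹
All reduce to kg·m·s⁻¹ except (D), which is m·s⁻¹.

(D)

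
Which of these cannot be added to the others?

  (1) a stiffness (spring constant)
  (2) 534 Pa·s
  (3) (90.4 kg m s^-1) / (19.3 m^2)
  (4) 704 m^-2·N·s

(1)

Work out the base dimensions of each:
  (1) [stiffness (spring constant)] = kg·s⁻²
  (2) Pa·s = N·m⁻²·s = kg·m⁻¹·s⁻¹
  (3) [kg·m·s⁻¹] / [m²] = kg·m⁻¹·s⁻¹
  (4) N·s·m⁻² = kg·m·s⁻²·s·m⁻² = kg·m⁻¹·s⁻¹
All reduce to kg·m⁻¹·s⁻¹ except (1), which is kg·s⁻².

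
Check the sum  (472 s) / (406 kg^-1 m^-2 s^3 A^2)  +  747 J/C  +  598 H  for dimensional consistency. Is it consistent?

Dimensions:
  (472 s) / (406 kg^-1 m^-2 s^3 A^2):  [s] / [kg⁻¹·m⁻²·s³·A²] = kg·m²·s⁻²·A⁻²
  747 J/C:  J·C⁻¹ = N·m·(s·A)⁻¹ = kg·m²·s⁻³·A⁻¹
  598 H:  H = V·s·A⁻¹ = kg·m²·s⁻²·A⁻²
The terms do not share a single dimension (kg·m²·s⁻²·A⁻² vs kg·m²·s⁻³·A⁻¹).

No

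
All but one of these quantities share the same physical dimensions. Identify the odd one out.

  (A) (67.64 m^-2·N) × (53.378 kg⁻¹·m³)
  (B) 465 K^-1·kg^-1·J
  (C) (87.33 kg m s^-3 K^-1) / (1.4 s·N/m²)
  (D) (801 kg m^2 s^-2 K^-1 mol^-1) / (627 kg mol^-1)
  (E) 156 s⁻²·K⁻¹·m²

Expand each in SI base units:
  (A) [kg·m⁻¹·s⁻²] · [kg⁻¹·m³] = m²·s⁻²
  (B) J·kg⁻¹·K⁻¹ = N·m·kg⁻¹·K⁻¹ = m²·s⁻²·K⁻¹
  (C) [kg·m·s⁻³·K⁻¹] / [kg·m⁻¹·s⁻¹] = m²·s⁻²·K⁻¹
  (D) [kg·m²·s⁻²·K⁻¹·mol⁻¹] / [kg·mol⁻¹] = m²·s⁻²·K⁻¹
  (E) m²·s⁻²·K⁻¹
All reduce to m²·s⁻²·K⁻¹ except (A), which is m²·s⁻².

(A)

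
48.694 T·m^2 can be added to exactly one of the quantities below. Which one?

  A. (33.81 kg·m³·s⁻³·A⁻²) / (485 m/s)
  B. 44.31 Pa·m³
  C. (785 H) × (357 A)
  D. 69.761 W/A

Reference: T·m² = Wb·m⁻²·m² = kg·m²·s⁻²·A⁻¹.
Each option:
  A. [kg·m³·s⁻³·A⁻²] / [m·s⁻¹] = kg·m²·s⁻²·A⁻²
  B. Pa·m³ = N·m⁻²·m³ = kg·m²·s⁻²
  C. [kg·m²·s⁻²·A⁻²] · [A] = kg·m²·s⁻²·A⁻¹  ← same
  D. W·A⁻¹ = J·s⁻¹·A⁻¹ = kg·m²·s⁻³·A⁻¹
Only C. matches kg·m²·s⁻²·A⁻¹.

C.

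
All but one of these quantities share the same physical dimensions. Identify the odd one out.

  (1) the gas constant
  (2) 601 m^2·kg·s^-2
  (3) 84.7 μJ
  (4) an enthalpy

Reduce each to base SI dimensions:
  (1) [gas constant] = kg·m²·s⁻²·K⁻¹·mol⁻¹
  (2) kg·m²·s⁻²
  (3) J = N·m = kg·m²·s⁻²
  (4) [enthalpy] = kg·m²·s⁻²
All reduce to kg·m²·s⁻² except (1), which is kg·m²·s⁻²·K⁻¹·mol⁻¹.

(1)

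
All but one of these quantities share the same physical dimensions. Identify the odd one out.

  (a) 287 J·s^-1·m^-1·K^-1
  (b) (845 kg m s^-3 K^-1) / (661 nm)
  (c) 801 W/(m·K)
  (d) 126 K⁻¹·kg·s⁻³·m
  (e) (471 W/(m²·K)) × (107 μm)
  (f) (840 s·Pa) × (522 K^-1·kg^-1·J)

Dimensions:
  (a) J·s⁻¹·m⁻¹·K⁻¹ = N·m·s⁻¹·m⁻¹·K⁻¹ = kg·m·s⁻³·K⁻¹
  (b) [kg·m·s⁻³·K⁻¹] / [m] = kg·s⁻³·K⁻¹
  (c) W·m⁻¹·K⁻¹ = J·s⁻¹·m⁻¹·K⁻¹ = kg·m·s⁻³·K⁻¹
  (d) kg·m·s⁻³·K⁻¹
  (e) [kg·s⁻³·K⁻¹] · [m] = kg·m·s⁻³·K⁻¹
  (f) [kg·m⁻¹·s⁻¹] · [m²·s⁻²·K⁻¹] = kg·m·s⁻³·K⁻¹
All reduce to kg·m·s⁻³·K⁻¹ except (b), which is kg·s⁻³·K⁻¹.

(b)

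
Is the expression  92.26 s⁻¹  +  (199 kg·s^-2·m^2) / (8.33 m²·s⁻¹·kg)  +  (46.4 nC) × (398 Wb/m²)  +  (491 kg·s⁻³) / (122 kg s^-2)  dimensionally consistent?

No

In SI base units:
  92.26 s⁻¹:  s⁻¹
  (199 kg·s^-2·m^2) / (8.33 m²·s⁻¹·kg):  [kg·m²·s⁻²] / [kg·m²·s⁻¹] = s⁻¹
  (46.4 nC) × (398 Wb/m²):  [s·A] · [kg·s⁻²·A⁻¹] = kg·s⁻¹
  (491 kg·s⁻³) / (122 kg s^-2):  [kg·s⁻³] / [kg·s⁻²] = s⁻¹
The terms do not share a single dimension (kg·s⁻¹ vs s⁻¹).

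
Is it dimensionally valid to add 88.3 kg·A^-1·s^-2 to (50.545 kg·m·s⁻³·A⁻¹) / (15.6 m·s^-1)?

Yes

Expand each in SI base units:
  88.3 kg·A^-1·s^-2:  kg·s⁻²·A⁻¹
  (50.545 kg·m·s⁻³·A⁻¹) / (15.6 m·s^-1):  [kg·m·s⁻³·A⁻¹] / [m·s⁻¹] = kg·s⁻²·A⁻¹
Both are kg·s⁻²·A⁻¹, so they have the same dimensions and can be added.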